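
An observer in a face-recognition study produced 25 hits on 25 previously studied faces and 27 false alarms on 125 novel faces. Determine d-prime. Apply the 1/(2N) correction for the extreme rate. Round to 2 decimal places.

The hit rate is 25/25 = 1, so apply the 1/(2N) correction: H → 1 − 1/(2·25) = 0.98000.
z(H) = z(0.98000) = 2.054
z(FA) = z(0.21600) = -0.786
d' = 2.054 − (-0.786) = 2.840

d-prime = 2.84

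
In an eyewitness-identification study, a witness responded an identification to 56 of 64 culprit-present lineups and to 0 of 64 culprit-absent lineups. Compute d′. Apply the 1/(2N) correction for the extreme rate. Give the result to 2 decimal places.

d′ = 3.57

The false-alarm rate is 0/64 = 0, so apply the 1/(2N) correction: FA → 1/(2·64) = 0.00781.
z(H) = z(0.87500) = 1.150
z(FA) = z(0.00781) = -2.418
d' = 1.150 − (-2.418) = 3.568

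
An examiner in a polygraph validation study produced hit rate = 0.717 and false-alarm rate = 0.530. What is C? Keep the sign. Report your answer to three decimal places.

z(H) = z(0.717) = 0.5740
z(FA) = z(0.530) = 0.0753
c = −½·[z(H) + z(FA)] = −0.5 × (0.5740 + 0.0753) = -0.32465

C = -0.325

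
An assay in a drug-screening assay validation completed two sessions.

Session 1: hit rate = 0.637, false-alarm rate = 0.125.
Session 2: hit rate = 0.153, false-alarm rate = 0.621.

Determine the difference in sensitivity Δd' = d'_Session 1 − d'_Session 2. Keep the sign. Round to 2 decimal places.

Session 1: z(0.637) = 0.350, z(0.125) = -1.150, d' = 1.500
Session 2: z(0.153) = -1.024, z(0.621) = 0.308, d' = -1.332
Δd' = d'_Session 1 − d'_Session 2 = 1.500 − (-1.332) = 2.832
Session 1 has the higher sensitivity.

Δd' = 2.83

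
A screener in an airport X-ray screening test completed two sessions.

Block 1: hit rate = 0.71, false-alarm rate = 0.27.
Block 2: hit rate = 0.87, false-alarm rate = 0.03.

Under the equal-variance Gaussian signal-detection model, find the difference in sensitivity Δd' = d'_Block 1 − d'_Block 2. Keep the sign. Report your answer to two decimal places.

Block 1: z(0.71) = 0.553, z(0.27) = -0.613, d' = 1.166
Block 2: z(0.87) = 1.126, z(0.03) = -1.881, d' = 3.007
Δd' = d'_Block 1 − d'_Block 2 = 1.166 − 3.007 = -1.841
Block 2 has the higher sensitivity.

Δd' = -1.84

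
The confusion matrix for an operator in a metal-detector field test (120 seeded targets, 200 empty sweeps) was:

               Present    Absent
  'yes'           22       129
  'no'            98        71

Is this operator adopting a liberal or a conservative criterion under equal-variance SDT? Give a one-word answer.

conservative

z(H) = -0.903, z(FA) = 0.372
c = −½·(z(H) + z(FA)) = 0.2655
c > 0 → conservative criterion (biased toward responding “no”).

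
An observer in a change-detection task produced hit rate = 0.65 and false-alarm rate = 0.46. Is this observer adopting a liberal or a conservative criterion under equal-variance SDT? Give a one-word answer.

liberal

z(H) = 0.385, z(FA) = -0.100
c = −½·(z(H) + z(FA)) = -0.1425
c < 0 → liberal criterion (biased toward responding “yes”).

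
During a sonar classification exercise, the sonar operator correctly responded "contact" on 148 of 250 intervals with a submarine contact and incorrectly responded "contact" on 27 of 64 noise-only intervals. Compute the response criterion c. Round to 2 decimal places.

H = 148/250 = 0.5920
FA = 27/64 = 0.4219
Φ⁻¹(H) = 0.2327
Φ⁻¹(FA) = -0.1970
c = −½·[z(H) + z(FA)] = −0.5 × (0.2327 + (-0.1970)) = -0.01785
c < 0: the sonar operator has a liberal response bias.

c = -0.02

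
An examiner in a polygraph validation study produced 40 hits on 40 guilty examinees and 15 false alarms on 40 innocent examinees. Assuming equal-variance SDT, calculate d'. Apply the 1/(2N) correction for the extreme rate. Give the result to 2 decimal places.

d' = 2.56

The hit rate is 40/40 = 1, so apply the 1/(2N) correction: H → 1 − 1/(2·40) = 0.98750.
z(H) = z(0.98750) = 2.241
z(FA) = z(0.37500) = -0.319
d' = 2.241 − (-0.319) = 2.560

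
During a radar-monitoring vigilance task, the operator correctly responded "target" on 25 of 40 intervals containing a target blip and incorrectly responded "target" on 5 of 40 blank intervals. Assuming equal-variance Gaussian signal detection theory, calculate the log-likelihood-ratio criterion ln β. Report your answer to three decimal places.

H = 25/40 = 0.6250
FA = 5/40 = 0.1250
z(0.6250) = 0.3186, z(0.1250) = -1.1503
ln β = −½·[z(H)² − z(FA)²] = −0.5 × (0.1015 − 1.3232) = 0.61085

ln β = 0.611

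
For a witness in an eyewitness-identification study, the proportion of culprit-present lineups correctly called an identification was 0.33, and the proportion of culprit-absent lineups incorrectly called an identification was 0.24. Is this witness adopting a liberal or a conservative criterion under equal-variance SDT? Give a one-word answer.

z(H) = -0.440, z(FA) = -0.706
c = −½·(z(H) + z(FA)) = 0.573
c > 0 → conservative criterion (biased toward responding “no”).

conservative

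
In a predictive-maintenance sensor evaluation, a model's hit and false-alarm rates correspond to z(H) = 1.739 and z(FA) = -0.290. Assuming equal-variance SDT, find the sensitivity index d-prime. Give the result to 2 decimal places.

d' = z(H) − z(FA) = 1.739 − (-0.290) = 2.029

d-prime = 2.03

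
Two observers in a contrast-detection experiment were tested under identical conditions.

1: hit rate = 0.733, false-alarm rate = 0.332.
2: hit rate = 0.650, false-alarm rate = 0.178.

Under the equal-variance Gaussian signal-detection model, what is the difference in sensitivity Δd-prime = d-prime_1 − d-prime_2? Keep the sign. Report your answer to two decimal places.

1: z(0.733) = 0.622, z(0.332) = -0.434, d' = 1.056
2: z(0.650) = 0.385, z(0.178) = -0.923, d' = 1.308
Δd' = d'_1 − d'_2 = 1.056 − 1.308 = -0.252
2 has the higher sensitivity.

Δd-prime = -0.25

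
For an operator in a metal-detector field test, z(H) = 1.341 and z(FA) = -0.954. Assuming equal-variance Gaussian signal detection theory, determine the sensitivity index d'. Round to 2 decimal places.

d' = 2.30

d' = z(H) − z(FA) = 1.341 − (-0.954) = 2.295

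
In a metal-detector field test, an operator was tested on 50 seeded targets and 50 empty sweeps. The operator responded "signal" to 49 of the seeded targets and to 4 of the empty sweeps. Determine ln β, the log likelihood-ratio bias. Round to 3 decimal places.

H = 49/50 = 0.9800
FA = 4/50 = 0.0800
z(H) = z(0.9800) = 2.0537
z(FA) = z(0.0800) = -1.4051
ln β = −½·[z(H)² − z(FA)²] = −0.5 × (4.2177 − 1.9743) = -1.1217

ln β = -1.122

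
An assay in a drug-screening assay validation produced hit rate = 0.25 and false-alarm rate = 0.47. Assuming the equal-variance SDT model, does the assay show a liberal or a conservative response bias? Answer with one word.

conservative

z(H) = -0.674, z(FA) = -0.075
c = −½·(z(H) + z(FA)) = 0.3745
c > 0 → conservative criterion (biased toward responding “no”).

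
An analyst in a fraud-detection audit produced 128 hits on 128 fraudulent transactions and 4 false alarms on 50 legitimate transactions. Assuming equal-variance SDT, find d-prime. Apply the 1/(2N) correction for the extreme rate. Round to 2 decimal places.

d-prime = 4.07

The hit rate is 128/128 = 1, so apply the 1/(2N) correction: H → 1 − 1/(2·128) = 0.99609.
z(H) = z(0.99609) = 2.660
z(FA) = z(0.08000) = -1.405
d' = 2.660 − (-1.405) = 4.065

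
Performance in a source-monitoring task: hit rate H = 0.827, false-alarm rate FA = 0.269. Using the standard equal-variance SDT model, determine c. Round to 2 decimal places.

c = -0.16

Φ⁻¹(H) = 0.9424
Φ⁻¹(FA) = -0.6158
c = −½·[z(H) + z(FA)] = −0.5 × (0.9424 + (-0.6158)) = -0.1633
c < 0: the participant has a liberal response bias.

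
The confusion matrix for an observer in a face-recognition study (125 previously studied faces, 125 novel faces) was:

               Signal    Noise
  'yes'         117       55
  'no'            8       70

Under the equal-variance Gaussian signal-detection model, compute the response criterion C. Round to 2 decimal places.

C = -0.69

H = 117/125 = 0.9360
FA = 55/125 = 0.4400
z(H) = 1.522
z(FA) = -0.151
c = −½·[z(H) + z(FA)] = −0.5 × (1.522 + (-0.151)) = -0.6855
c < 0: the observer has a liberal response bias.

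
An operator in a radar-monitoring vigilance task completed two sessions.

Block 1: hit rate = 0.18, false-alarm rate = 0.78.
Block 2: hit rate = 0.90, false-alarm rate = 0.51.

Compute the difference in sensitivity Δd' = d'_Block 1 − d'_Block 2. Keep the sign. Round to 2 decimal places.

Block 1: z(0.18) = -0.915, z(0.78) = 0.772, d' = -1.687
Block 2: z(0.90) = 1.282, z(0.51) = 0.025, d' = 1.257
Δd' = d'_Block 1 − d'_Block 2 = -1.687 − 1.257 = -2.944
Block 2 has the higher sensitivity.

Δd' = -2.94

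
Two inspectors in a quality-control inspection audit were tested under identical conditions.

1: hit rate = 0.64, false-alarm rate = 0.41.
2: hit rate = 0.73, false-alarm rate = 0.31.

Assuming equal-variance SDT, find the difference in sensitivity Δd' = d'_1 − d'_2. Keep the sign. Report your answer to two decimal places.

Δd' = -0.52

1: z(0.64) = 0.358, z(0.41) = -0.228, d' = 0.586
2: z(0.73) = 0.613, z(0.31) = -0.496, d' = 1.109
Δd' = d'_1 − d'_2 = 0.586 − 1.109 = -0.523
2 has the higher sensitivity.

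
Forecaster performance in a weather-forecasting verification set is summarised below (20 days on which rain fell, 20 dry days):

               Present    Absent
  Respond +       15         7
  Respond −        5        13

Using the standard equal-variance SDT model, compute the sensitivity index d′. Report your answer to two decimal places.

d′ = 1.06

H = 15/20 = 0.7500
FA = 7/20 = 0.3500
Φ⁻¹(0.7500) = 0.6745, Φ⁻¹(0.3500) = -0.3853
d' = z(H) − z(FA) = 0.6745 − (-0.3853) = 1.0598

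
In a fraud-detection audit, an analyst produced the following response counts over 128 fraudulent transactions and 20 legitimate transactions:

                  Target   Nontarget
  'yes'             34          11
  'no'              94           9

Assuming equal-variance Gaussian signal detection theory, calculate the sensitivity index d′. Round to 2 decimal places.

d′ = -0.75

H = 34/128 = 0.2656
FA = 11/20 = 0.5500
z(H) = -0.626
z(FA) = 0.126
d' = z(H) − z(FA) = -0.626 − 0.126 = -0.752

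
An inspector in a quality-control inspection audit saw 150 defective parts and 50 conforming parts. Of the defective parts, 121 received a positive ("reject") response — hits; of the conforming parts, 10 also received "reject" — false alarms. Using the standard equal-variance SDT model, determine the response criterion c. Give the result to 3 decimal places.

H = 121/150 = 0.8067
FA = 10/50 = 0.2000
z(H) = 0.8658
z(FA) = -0.8416
c = −½·[z(H) + z(FA)] = −0.5 × (0.8658 + (-0.8416)) = -0.0121
c < 0: the inspector has a liberal response bias.

c = -0.012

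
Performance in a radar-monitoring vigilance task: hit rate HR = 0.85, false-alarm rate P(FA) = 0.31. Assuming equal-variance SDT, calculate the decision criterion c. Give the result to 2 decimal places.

z(0.85) = 1.0364, z(0.31) = -0.4959
c = −½·[z(H) + z(FA)] = −0.5 × (1.0364 + (-0.4959)) = -0.27025

c = -0.27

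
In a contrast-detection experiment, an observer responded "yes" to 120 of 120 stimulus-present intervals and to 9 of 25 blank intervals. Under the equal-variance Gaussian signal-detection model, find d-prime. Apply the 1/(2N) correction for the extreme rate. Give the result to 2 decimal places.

d-prime = 3.00

The hit rate is 120/120 = 1, so apply the 1/(2N) correction: H → 1 − 1/(2·120) = 0.99583.
z(H) = z(0.99583) = 2.638
z(FA) = z(0.36000) = -0.358
d' = 2.638 − (-0.358) = 2.996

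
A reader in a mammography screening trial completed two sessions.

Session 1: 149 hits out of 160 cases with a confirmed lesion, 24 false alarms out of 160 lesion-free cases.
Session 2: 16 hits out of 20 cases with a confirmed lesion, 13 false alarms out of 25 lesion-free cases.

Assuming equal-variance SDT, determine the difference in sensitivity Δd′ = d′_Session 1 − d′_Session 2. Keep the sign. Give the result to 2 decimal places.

Δd′ = 1.73

Session 1: z(0.9313) = 1.486, z(0.1500) = -1.036, d' = 2.522
Session 2: z(0.8000) = 0.842, z(0.5200) = 0.050, d' = 0.792
Δd' = d'_Session 1 − d'_Session 2 = 2.522 − 0.792 = 1.730
Session 1 has the higher sensitivity.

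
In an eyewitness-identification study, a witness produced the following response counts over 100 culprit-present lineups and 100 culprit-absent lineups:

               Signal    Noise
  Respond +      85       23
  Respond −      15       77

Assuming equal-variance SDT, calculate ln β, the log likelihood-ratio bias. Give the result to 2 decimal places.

H = 85/100 = 0.8500
FA = 23/100 = 0.2300
z(0.8500) = 1.036, z(0.2300) = -0.739
ln β = −½·[z(H)² − z(FA)²] = −0.5 × (1.073 − 0.546) = -0.2635

ln β = -0.26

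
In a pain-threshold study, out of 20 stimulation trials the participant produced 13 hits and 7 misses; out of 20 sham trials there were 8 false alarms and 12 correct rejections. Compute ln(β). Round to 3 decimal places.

H = 13/20 = 0.6500
FA = 8/20 = 0.4000
z(0.6500) = 0.3853, z(0.4000) = -0.2533
ln β = −½·[z(H)² − z(FA)²] = −0.5 × (0.1485 − 0.0642) = -0.04215

ln β = -0.042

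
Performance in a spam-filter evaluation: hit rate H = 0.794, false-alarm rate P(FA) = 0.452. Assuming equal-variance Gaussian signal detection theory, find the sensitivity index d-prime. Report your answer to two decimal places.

Φ⁻¹(H) = Φ⁻¹(0.794) = 0.820
Φ⁻¹(FA) = Φ⁻¹(0.452) = -0.121
d' = z(H) − z(FA) = 0.820 − (-0.121) = 0.941

d-prime = 0.94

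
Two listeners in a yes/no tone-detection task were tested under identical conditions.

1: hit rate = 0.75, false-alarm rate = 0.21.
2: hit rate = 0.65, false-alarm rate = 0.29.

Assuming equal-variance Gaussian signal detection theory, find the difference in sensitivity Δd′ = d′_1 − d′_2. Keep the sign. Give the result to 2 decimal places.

1: z(0.75) = 0.674, z(0.21) = -0.806, d' = 1.480
2: z(0.65) = 0.385, z(0.29) = -0.553, d' = 0.938
Δd' = d'_1 − d'_2 = 1.480 − 0.938 = 0.542
1 has the higher sensitivity.

Δd′ = 0.54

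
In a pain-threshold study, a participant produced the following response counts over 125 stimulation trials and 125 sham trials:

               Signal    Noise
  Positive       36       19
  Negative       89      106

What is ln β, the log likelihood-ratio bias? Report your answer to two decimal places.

ln β = 0.37

H = 36/125 = 0.2880
FA = 19/125 = 0.1520
z(H) = -0.559
z(FA) = -1.028
ln β = −½·[z(H)² − z(FA)²] = −0.5 × (0.312 − 1.057) = 0.3725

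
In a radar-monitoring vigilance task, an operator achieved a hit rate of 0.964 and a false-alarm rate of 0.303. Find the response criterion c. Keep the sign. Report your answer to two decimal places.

z(H) = 1.7991
z(FA) = -0.5158
c = −½·[z(H) + z(FA)] = −0.5 × (1.7991 + (-0.5158)) = -0.64165
c < 0: the operator has a liberal response bias.

c = -0.64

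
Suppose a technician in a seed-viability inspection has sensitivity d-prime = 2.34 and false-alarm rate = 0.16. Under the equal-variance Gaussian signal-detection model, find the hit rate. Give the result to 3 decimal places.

hit rate = 0.911

z(false-alarm rate) = z(0.16) = -0.9945
z(H) = z(FA) + d' = -0.9945 + 2.34 = 1.3455
hit rate = Φ(1.3455) = 0.9108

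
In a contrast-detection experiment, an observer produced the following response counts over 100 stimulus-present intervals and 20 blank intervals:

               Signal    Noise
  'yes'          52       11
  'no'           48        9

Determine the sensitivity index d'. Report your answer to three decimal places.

H = 52/100 = 0.5200
FA = 11/20 = 0.5500
z(H) = z(0.5200) = 0.0502
z(FA) = z(0.5500) = 0.1257
d' = z(H) − z(FA) = 0.0502 − 0.1257 = -0.0755

d' = -0.076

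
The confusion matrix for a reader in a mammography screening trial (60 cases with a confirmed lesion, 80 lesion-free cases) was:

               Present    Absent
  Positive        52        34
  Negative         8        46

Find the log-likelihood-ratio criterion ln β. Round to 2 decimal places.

ln β = -0.60

H = 52/60 = 0.8667
FA = 34/80 = 0.4250
z(H) = 1.111
z(FA) = -0.189
ln β = −½·[z(H)² − z(FA)²] = −0.5 × (1.234 − 0.036) = -0.599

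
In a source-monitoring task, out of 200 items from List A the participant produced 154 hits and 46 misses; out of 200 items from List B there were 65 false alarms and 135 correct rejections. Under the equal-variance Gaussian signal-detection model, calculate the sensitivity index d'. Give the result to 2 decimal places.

d' = 1.19

H = 154/200 = 0.7700
FA = 65/200 = 0.3250
Φ⁻¹(H) = Φ⁻¹(0.7700) = 0.7388
Φ⁻¹(FA) = Φ⁻¹(0.3250) = -0.4538
d' = z(H) − z(FA) = 0.7388 − (-0.4538) = 1.1926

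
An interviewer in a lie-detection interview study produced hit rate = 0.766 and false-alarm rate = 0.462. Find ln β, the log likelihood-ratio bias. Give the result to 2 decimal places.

ln β = -0.26

Φ⁻¹(H) = Φ⁻¹(0.766) = 0.726
Φ⁻¹(FA) = Φ⁻¹(0.462) = -0.095
ln β = −½·[z(H)² − z(FA)²] = −0.5 × (0.527 − 0.009) = -0.259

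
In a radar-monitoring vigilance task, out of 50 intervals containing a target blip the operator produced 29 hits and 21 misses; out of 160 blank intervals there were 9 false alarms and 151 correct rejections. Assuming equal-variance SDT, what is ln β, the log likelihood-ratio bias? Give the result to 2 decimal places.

H = 29/50 = 0.5800
FA = 9/160 = 0.0563
z(H) = z(0.5800) = 0.202
z(FA) = z(0.0563) = -1.587
ln β = −½·[z(H)² − z(FA)²] = −0.5 × (0.041 − 2.519) = 1.239

ln β = 1.24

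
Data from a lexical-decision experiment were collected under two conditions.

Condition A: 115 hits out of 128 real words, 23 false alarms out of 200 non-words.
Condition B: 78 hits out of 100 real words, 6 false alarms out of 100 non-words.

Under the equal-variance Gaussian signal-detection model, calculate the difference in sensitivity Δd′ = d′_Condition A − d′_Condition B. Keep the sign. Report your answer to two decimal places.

Condition A: z(0.8984) = 1.272, z(0.1150) = -1.200, d' = 2.472
Condition B: z(0.7800) = 0.772, z(0.0600) = -1.555, d' = 2.327
Δd' = d'_Condition A − d'_Condition B = 2.472 − 2.327 = 0.145
Condition A has the higher sensitivity.

Δd′ = 0.15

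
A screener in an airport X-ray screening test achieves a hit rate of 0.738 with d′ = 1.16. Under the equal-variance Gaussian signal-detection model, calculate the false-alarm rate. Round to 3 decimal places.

false-alarm rate = 0.301

z(hit rate) = z(0.738) = 0.6372
z(FA) = z(H) − d' = 0.6372 − 1.16 = -0.5228
false-alarm rate = Φ(-0.5228) = 0.3006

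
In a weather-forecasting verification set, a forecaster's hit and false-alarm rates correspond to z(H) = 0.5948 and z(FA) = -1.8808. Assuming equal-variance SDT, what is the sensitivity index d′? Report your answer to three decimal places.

d' = z(H) − z(FA) = 0.5948 − (-1.8808) = 2.4756

d′ = 2.476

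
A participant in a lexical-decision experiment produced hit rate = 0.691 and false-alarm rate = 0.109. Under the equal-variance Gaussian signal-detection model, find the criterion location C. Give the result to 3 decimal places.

C = 0.367

z(H) = z(0.691) = 0.4987
z(FA) = z(0.109) = -1.2319
c = −½·[z(H) + z(FA)] = −0.5 × (0.4987 + (-1.2319)) = 0.3666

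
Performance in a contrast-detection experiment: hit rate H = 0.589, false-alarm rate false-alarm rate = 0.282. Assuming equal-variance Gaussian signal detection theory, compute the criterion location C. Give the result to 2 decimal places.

z(H) = 0.225
z(FA) = -0.577
c = −½·[z(H) + z(FA)] = −0.5 × (0.225 + (-0.577)) = 0.176

C = 0.18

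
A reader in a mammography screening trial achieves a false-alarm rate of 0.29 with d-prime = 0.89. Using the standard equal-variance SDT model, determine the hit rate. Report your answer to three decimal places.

z(false-alarm rate) = z(0.29) = -0.5534
z(H) = z(FA) + d' = -0.5534 + 0.89 = 0.3366
hit rate = Φ(0.3366) = 0.6318

hit rate = 0.632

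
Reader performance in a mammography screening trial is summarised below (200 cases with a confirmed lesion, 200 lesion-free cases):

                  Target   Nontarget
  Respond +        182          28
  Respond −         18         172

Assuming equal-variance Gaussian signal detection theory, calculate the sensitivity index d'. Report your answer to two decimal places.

d' = 2.42

H = 182/200 = 0.9100
FA = 28/200 = 0.1400
z(H) = z(0.9100) = 1.341
z(FA) = z(0.1400) = -1.080
d' = z(H) − z(FA) = 1.341 − (-1.080) = 2.421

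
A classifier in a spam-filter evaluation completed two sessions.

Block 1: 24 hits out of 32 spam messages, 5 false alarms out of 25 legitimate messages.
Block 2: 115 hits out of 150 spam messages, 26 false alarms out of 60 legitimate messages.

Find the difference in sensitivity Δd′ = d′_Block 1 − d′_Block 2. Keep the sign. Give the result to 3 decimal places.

Δd′ = 0.620

Block 1: z(0.7500) = 0.6745, z(0.2000) = -0.8416, d' = 1.5161
Block 2: z(0.7667) = 0.7280, z(0.4333) = -0.1680, d' = 0.8960
Δd' = d'_Block 1 − d'_Block 2 = 1.5161 − 0.8960 = 0.6201
Block 1 has the higher sensitivity.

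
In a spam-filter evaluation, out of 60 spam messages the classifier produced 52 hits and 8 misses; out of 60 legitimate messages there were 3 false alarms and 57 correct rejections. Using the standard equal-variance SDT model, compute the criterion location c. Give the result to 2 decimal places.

c = 0.27

H = 52/60 = 0.8667
FA = 3/60 = 0.0500
z(0.8667) = 1.1109, z(0.0500) = -1.6449
c = −½·[z(H) + z(FA)] = −0.5 × (1.1109 + (-1.6449)) = 0.2670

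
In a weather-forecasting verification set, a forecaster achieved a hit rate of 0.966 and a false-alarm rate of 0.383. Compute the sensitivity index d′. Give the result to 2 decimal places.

d′ = 2.12

z(0.966) = 1.825, z(0.383) = -0.298
d' = z(H) − z(FA) = 1.825 − (-0.298) = 2.123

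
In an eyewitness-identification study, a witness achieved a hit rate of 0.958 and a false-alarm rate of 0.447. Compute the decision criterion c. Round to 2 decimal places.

Φ⁻¹(H) = Φ⁻¹(0.958) = 1.7279
Φ⁻¹(FA) = Φ⁻¹(0.447) = -0.1332
c = −½·[z(H) + z(FA)] = −0.5 × (1.7279 + (-0.1332)) = -0.79735
c < 0: the witness has a liberal response bias.

c = -0.80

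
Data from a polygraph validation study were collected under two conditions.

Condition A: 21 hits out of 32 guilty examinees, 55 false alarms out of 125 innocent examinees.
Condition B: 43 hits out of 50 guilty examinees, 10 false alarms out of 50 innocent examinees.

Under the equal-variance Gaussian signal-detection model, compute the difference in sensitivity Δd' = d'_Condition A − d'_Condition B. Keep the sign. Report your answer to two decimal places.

Δd' = -1.37

Condition A: z(0.6562) = 0.402, z(0.4400) = -0.151, d' = 0.553
Condition B: z(0.8600) = 1.080, z(0.2000) = -0.842, d' = 1.922
Δd' = d'_Condition A − d'_Condition B = 0.553 − 1.922 = -1.369
Condition B has the higher sensitivity.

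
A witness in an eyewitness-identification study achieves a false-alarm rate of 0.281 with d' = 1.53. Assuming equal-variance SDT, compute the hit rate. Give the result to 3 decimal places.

z(false-alarm rate) = z(0.281) = -0.5799
z(H) = z(FA) + d' = -0.5799 + 1.53 = 0.9501
hit rate = Φ(0.9501) = 0.8290

hit rate = 0.829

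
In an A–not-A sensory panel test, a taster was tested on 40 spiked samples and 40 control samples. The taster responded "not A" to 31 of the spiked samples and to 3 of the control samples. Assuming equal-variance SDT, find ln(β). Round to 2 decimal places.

ln β = 0.75

H = 31/40 = 0.7750
FA = 3/40 = 0.0750
Φ⁻¹(0.7750) = 0.755, Φ⁻¹(0.0750) = -1.440
ln β = −½·[z(H)² − z(FA)²] = −0.5 × (0.570 − 2.074) = 0.752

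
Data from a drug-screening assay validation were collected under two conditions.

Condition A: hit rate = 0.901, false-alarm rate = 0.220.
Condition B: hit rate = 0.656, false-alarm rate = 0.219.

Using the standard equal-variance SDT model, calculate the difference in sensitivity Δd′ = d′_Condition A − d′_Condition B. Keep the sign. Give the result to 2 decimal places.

Δd′ = 0.88

Condition A: z(0.901) = 1.287, z(0.220) = -0.772, d' = 2.059
Condition B: z(0.656) = 0.402, z(0.219) = -0.776, d' = 1.178
Δd' = d'_Condition A − d'_Condition B = 2.059 − 1.178 = 0.881
Condition A has the higher sensitivity.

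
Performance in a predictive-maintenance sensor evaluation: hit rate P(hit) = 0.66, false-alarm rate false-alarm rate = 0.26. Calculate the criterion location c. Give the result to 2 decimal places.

Φ⁻¹(H) = Φ⁻¹(0.66) = 0.412
Φ⁻¹(FA) = Φ⁻¹(0.26) = -0.643
c = −½·[z(H) + z(FA)] = −0.5 × (0.412 + (-0.643)) = 0.1155

c = 0.12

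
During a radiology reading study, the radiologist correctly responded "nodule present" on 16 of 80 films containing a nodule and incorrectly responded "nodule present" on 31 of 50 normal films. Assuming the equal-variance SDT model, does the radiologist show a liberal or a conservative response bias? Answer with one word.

z(H) = -0.842, z(FA) = 0.305
c = −½·(z(H) + z(FA)) = 0.2685
c > 0 → conservative criterion (biased toward responding “no”).

conservative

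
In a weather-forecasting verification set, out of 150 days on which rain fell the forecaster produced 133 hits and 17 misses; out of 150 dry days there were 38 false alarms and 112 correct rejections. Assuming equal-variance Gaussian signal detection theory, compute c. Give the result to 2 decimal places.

H = 133/150 = 0.8867
FA = 38/150 = 0.2533
Φ⁻¹(0.8867) = 1.209, Φ⁻¹(0.2533) = -0.664
c = −½·[z(H) + z(FA)] = −0.5 × (1.209 + (-0.664)) = -0.2725
c < 0: the forecaster has a liberal response bias.

c = -0.27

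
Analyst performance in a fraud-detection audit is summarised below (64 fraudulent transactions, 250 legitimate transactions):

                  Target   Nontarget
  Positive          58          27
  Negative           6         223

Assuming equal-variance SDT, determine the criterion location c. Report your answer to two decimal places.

c = -0.04

H = 58/64 = 0.9062
FA = 27/250 = 0.1080
z(H) = z(0.9062) = 1.318
z(FA) = z(0.1080) = -1.237
c = −½·[z(H) + z(FA)] = −0.5 × (1.318 + (-1.237)) = -0.0405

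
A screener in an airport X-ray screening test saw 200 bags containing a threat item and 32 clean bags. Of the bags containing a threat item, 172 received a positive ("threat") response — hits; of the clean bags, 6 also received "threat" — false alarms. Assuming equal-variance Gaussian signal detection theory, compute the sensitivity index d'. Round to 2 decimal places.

d' = 1.97

H = 172/200 = 0.8600
FA = 6/32 = 0.1875
z(H) = z(0.8600) = 1.0803
z(FA) = z(0.1875) = -0.8871
d' = z(H) − z(FA) = 1.0803 − (-0.8871) = 1.9674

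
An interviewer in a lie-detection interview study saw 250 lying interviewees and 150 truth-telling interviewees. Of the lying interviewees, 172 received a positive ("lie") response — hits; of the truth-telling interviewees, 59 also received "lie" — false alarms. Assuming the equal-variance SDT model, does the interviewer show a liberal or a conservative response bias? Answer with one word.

liberal

z(H) = 0.490, z(FA) = -0.271
c = −½·(z(H) + z(FA)) = -0.1095
c < 0 → liberal criterion (biased toward responding “yes”).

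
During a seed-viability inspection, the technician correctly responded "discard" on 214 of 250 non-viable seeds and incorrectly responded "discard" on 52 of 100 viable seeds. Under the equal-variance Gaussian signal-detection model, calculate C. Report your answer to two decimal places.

C = -0.56

H = 214/250 = 0.8560
FA = 52/100 = 0.5200
z(0.8560) = 1.0625, z(0.5200) = 0.0502
c = −½·[z(H) + z(FA)] = −0.5 × (1.0625 + 0.0502) = -0.55635
c < 0: the technician has a liberal response bias.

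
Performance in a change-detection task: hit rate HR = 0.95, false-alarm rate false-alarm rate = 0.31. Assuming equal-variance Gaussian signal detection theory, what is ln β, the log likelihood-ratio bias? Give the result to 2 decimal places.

ln β = -1.23

z(H) = z(0.95) = 1.645
z(FA) = z(0.31) = -0.496
ln β = −½·[z(H)² − z(FA)²] = −0.5 × (2.706 − 0.246) = -1.230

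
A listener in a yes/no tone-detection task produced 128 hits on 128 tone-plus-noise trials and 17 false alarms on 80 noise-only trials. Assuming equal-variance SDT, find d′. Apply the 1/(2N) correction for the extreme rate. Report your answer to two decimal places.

The hit rate is 128/128 = 1, so apply the 1/(2N) correction: H → 1 − 1/(2·128) = 0.99609.
z(H) = z(0.99609) = 2.660
z(FA) = z(0.21250) = -0.798
d' = 2.660 − (-0.798) = 3.458

d′ = 3.46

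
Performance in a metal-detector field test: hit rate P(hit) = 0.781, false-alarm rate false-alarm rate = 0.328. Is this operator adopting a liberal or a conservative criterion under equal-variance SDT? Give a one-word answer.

liberal

z(H) = 0.776, z(FA) = -0.445
c = −½·(z(H) + z(FA)) = -0.1655
c < 0 → liberal criterion (biased toward responding “yes”).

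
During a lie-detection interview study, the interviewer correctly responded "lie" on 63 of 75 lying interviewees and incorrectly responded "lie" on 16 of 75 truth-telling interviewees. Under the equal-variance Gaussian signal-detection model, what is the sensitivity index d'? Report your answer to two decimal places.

d' = 1.79

H = 63/75 = 0.8400
FA = 16/75 = 0.2133
z(0.8400) = 0.9945, z(0.2133) = -0.7950
d' = z(H) − z(FA) = 0.9945 − (-0.7950) = 1.7895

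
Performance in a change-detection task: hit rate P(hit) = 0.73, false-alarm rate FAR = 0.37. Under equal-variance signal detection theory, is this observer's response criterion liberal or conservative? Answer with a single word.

z(H) = 0.613, z(FA) = -0.332
c = −½·(z(H) + z(FA)) = -0.1405
c < 0 → liberal criterion (biased toward responding “yes”).

liberal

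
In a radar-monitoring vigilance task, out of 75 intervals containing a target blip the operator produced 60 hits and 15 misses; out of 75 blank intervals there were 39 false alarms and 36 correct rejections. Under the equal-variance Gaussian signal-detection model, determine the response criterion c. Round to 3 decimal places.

H = 60/75 = 0.8000
FA = 39/75 = 0.5200
z(H) = 0.8416
z(FA) = 0.0502
c = −½·[z(H) + z(FA)] = −0.5 × (0.8416 + 0.0502) = -0.4459
c < 0: the operator has a liberal response bias.

c = -0.446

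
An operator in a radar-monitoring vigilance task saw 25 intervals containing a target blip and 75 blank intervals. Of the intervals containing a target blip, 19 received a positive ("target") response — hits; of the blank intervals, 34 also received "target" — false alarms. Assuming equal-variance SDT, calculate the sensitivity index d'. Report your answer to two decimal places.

d' = 0.82

H = 19/25 = 0.7600
FA = 34/75 = 0.4533
Φ⁻¹(H) = 0.7063
Φ⁻¹(FA) = -0.1173
d' = z(H) − z(FA) = 0.7063 − (-0.1173) = 0.8236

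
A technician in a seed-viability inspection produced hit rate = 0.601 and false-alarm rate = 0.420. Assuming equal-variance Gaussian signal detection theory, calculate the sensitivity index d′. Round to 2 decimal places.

z(0.601) = 0.2559, z(0.420) = -0.2019
d' = z(H) − z(FA) = 0.2559 − (-0.2019) = 0.4578

d′ = 0.46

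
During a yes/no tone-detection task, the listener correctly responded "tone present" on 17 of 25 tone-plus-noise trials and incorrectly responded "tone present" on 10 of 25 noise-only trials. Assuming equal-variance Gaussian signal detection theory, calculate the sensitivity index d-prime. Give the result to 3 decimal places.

H = 17/25 = 0.6800
FA = 10/25 = 0.4000
Φ⁻¹(0.6800) = 0.4677, Φ⁻¹(0.4000) = -0.2533
d' = z(H) − z(FA) = 0.4677 − (-0.2533) = 0.7210

d-prime = 0.721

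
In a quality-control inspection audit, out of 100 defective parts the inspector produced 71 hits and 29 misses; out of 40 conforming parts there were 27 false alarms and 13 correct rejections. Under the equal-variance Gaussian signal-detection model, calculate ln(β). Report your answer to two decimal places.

ln β = -0.05

H = 71/100 = 0.7100
FA = 27/40 = 0.6750
z(H) = z(0.7100) = 0.553
z(FA) = z(0.6750) = 0.454
ln β = −½·[z(H)² − z(FA)²] = −0.5 × (0.306 − 0.206) = -0.050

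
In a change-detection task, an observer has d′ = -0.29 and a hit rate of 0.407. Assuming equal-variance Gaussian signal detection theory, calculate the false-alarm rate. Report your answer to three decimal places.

false-alarm rate = 0.522

z(hit rate) = z(0.407) = -0.2353
z(FA) = z(H) − d' = -0.2353 − (-0.29) = 0.0547
false-alarm rate = Φ(0.0547) = 0.5218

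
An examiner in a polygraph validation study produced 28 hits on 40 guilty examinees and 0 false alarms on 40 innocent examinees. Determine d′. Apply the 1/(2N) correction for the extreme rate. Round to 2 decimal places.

The false-alarm rate is 0/40 = 0, so apply the 1/(2N) correction: FA → 1/(2·40) = 0.01250.
z(H) = z(0.70000) = 0.524
z(FA) = z(0.01250) = -2.241
d' = 0.524 − (-2.241) = 2.765

d′ = 2.77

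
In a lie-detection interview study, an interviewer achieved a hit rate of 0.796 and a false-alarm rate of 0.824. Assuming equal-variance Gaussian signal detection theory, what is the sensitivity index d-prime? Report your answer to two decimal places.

z(H) = 0.8274
z(FA) = 0.9307
d' = z(H) − z(FA) = 0.8274 − 0.9307 = -0.1033

d-prime = -0.10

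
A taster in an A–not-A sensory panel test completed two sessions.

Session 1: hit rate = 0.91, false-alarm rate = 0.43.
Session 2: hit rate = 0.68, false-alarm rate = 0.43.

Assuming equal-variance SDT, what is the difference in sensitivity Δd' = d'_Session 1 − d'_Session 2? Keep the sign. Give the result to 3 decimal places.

Δd' = 0.873

Session 1: z(0.91) = 1.3408, z(0.43) = -0.1764, d' = 1.5172
Session 2: z(0.68) = 0.4677, z(0.43) = -0.1764, d' = 0.6441
Δd' = d'_Session 1 − d'_Session 2 = 1.5172 − 0.6441 = 0.8731
Session 1 has the higher sensitivity.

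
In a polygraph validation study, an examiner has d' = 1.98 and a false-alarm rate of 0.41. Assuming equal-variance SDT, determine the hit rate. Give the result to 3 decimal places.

hit rate = 0.960

z(false-alarm rate) = z(0.41) = -0.2275
z(H) = z(FA) + d' = -0.2275 + 1.98 = 1.7525
hit rate = Φ(1.7525) = 0.9602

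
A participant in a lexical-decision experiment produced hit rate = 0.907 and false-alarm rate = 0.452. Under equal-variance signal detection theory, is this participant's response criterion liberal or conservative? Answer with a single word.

z(H) = 1.323, z(FA) = -0.121
c = −½·(z(H) + z(FA)) = -0.601
c < 0 → liberal criterion (biased toward responding “yes”).

liberal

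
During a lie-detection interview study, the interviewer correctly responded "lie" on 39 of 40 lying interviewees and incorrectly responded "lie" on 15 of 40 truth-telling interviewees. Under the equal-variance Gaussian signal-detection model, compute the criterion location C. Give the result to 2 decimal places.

C = -0.82

H = 39/40 = 0.9750
FA = 15/40 = 0.3750
z(H) = z(0.9750) = 1.9600
z(FA) = z(0.3750) = -0.3186
c = −½·[z(H) + z(FA)] = −0.5 × (1.9600 + (-0.3186)) = -0.8207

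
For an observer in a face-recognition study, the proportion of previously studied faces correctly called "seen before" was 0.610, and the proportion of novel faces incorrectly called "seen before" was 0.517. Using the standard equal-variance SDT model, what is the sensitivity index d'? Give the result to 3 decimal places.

d' = 0.237

Φ⁻¹(H) = Φ⁻¹(0.610) = 0.2793
Φ⁻¹(FA) = Φ⁻¹(0.517) = 0.0426
d' = z(H) − z(FA) = 0.2793 − 0.0426 = 0.2367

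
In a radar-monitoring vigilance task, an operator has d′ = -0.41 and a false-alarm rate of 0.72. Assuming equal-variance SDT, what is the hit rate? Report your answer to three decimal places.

hit rate = 0.569

z(false-alarm rate) = z(0.72) = 0.5828
z(H) = z(FA) + d' = 0.5828 + (-0.41) = 0.1728
hit rate = Φ(0.1728) = 0.5686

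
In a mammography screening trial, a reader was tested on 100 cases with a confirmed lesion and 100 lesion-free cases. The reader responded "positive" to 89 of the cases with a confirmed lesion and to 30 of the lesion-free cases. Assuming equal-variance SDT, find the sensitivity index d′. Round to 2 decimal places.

d′ = 1.75

H = 89/100 = 0.8900
FA = 30/100 = 0.3000
z(H) = 1.227
z(FA) = -0.524
d' = z(H) − z(FA) = 1.227 − (-0.524) = 1.751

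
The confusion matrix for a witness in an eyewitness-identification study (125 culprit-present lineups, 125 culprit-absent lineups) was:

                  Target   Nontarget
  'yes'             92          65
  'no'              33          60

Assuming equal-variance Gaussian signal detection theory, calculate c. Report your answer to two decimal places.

H = 92/125 = 0.7360
FA = 65/125 = 0.5200
Φ⁻¹(H) = Φ⁻¹(0.7360) = 0.6311
Φ⁻¹(FA) = Φ⁻¹(0.5200) = 0.0502
c = −½·[z(H) + z(FA)] = −0.5 × (0.6311 + 0.0502) = -0.34065

c = -0.34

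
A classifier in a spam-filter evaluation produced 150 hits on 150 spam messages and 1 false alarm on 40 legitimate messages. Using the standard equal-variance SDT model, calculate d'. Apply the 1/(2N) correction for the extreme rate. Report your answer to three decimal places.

The hit rate is 150/150 = 1, so apply the 1/(2N) correction: H → 1 − 1/(2·150) = 0.99667.
z(H) = z(0.99667) = 2.7134
z(FA) = z(0.02500) = -1.9600
d' = 2.7134 − (-1.9600) = 4.6734

d' = 4.673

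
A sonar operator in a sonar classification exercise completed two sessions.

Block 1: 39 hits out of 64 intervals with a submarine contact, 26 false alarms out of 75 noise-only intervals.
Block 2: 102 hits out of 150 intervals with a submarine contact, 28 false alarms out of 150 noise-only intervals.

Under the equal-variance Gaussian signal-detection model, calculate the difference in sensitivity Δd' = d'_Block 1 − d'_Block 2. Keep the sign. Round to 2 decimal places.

Block 1: z(0.6094) = 0.278, z(0.3467) = -0.394, d' = 0.672
Block 2: z(0.6800) = 0.468, z(0.1867) = -0.890, d' = 1.358
Δd' = d'_Block 1 − d'_Block 2 = 0.672 − 1.358 = -0.686
Block 2 has the higher sensitivity.

Δd' = -0.69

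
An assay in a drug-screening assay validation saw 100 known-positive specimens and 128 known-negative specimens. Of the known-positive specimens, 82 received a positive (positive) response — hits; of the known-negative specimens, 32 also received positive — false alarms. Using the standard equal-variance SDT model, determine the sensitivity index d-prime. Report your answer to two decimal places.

H = 82/100 = 0.8200
FA = 32/128 = 0.2500
z(H) = z(0.8200) = 0.915
z(FA) = z(0.2500) = -0.674
d' = z(H) − z(FA) = 0.915 − (-0.674) = 1.589

d-prime = 1.59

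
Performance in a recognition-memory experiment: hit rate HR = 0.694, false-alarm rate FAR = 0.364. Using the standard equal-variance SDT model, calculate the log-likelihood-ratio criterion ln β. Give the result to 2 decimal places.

z(0.694) = 0.507, z(0.364) = -0.348
ln β = −½·[z(H)² − z(FA)²] = −0.5 × (0.257 − 0.121) = -0.068

ln β = -0.07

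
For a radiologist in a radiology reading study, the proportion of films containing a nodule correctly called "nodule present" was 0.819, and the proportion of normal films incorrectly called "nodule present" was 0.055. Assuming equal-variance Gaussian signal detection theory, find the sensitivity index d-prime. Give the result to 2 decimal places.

z(H) = z(0.819) = 0.912
z(FA) = z(0.055) = -1.598
d' = z(H) − z(FA) = 0.912 − (-1.598) = 2.510

d-prime = 2.51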